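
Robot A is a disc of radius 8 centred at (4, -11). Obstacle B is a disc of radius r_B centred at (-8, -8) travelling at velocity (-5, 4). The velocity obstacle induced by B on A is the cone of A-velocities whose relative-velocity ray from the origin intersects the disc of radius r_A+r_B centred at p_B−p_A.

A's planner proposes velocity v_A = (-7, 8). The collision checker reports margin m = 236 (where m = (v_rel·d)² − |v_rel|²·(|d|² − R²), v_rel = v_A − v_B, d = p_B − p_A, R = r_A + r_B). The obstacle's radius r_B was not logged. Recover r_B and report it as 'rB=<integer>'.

m = 236
d = (-12, 3);  v_rel = (-2, 4),  |v_rel|² = 20
v_rel×d = (-2)·(3) − (4)·(-12) = 42
since m = R²·20 − 42²:  R² = (1764 + 236) / 20 = 100
R = √100 = 10  ⇒  r_B = 10 − 8 = 2

rB=2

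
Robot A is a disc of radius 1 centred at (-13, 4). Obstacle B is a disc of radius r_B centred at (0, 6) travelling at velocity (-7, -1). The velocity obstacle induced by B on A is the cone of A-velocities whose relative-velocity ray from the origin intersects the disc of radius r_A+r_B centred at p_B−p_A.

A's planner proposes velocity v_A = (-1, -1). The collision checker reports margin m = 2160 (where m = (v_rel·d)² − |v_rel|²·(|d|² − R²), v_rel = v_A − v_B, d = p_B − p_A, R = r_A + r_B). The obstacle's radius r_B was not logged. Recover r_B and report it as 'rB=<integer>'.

m = 2160
d = (13, 2);  v_rel = (6, 0),  |v_rel|² = 36
v_rel×d = (6)·(2) − (0)·(13) = 12
since m = R²·36 − 12²:  R² = (144 + 2160) / 36 = 64
R = √64 = 8  ⇒  r_B = 8 − 1 = 7

rB=7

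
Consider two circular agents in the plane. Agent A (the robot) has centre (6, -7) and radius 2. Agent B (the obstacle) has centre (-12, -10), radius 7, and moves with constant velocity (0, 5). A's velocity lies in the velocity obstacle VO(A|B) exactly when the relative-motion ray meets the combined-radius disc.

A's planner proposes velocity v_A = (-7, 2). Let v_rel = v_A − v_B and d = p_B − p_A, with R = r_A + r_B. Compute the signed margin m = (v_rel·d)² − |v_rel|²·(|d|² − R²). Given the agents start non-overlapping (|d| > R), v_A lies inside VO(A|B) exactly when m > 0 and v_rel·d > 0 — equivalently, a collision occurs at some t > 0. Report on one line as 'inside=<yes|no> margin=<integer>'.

d = (-18, -3),  |d|² = 333;  R = 2+7 = 9,  c = 333−9² = 252
v_rel = (-7, -3),  |v_rel|² = 58;  v_rel·d = (-7)·(-18) + (-3)·(-3) = 135
58·t² − 270·t + 252 = 0  ⇒  m = 135² − 58·252 = 3609
m = 3609 > 0,  v_rel·d = 135 > 0  ⇒  inside

inside=yes margin=3609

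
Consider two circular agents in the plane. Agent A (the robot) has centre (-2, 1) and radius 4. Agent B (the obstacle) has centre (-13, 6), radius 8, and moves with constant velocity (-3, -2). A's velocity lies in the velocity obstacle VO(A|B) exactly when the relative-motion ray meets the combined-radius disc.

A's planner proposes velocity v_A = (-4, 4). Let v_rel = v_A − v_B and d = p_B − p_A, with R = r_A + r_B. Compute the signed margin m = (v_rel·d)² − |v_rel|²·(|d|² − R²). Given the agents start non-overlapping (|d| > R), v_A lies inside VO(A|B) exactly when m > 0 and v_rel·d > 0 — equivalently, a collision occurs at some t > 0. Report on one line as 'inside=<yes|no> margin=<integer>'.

d = (-11, 5),  |d|² = 146;  R = 4+8 = 12,  c = 146−12² = 2
v_rel = (-1, 6),  |v_rel|² = 37;  v_rel·d = (-1)·(-11) + (6)·(5) = 41
37·t² − 82·t + 2 = 0  ⇒  m = 41² − 37·2 = 1607
m = 1607 > 0,  v_rel·d = 41 > 0  ⇒  inside

inside=yes margin=1607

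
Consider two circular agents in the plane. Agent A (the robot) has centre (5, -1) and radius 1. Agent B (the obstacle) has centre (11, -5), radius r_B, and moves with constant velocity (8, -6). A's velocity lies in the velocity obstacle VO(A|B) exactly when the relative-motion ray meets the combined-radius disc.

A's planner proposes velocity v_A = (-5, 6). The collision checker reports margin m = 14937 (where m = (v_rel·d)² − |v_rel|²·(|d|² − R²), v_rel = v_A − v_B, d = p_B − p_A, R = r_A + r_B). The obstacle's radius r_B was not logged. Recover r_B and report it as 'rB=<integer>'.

m = 14937
d = (6, -4);  v_rel = (-13, 12),  |v_rel|² = 313
v_rel×d = (-13)·(-4) − (12)·(6) = -20
since m = R²·313 − (-20)²:  R² = (400 + 14937) / 313 = 49
R = √49 = 7  ⇒  r_B = 7 − 1 = 6

rB=6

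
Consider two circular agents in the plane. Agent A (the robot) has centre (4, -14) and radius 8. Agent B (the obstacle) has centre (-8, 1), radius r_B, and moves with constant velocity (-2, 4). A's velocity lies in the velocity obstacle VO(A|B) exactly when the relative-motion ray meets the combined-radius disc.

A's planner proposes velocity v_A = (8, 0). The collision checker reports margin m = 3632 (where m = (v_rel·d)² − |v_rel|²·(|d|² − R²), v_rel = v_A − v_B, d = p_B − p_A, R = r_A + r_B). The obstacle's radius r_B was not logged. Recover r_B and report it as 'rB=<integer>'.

m = 3632
d = (-12, 15);  v_rel = (10, -4),  |v_rel|² = 116
v_rel×d = (10)·(15) − (-4)·(-12) = 102
since m = R²·116 − 102²:  R² = (10404 + 3632) / 116 = 121
R = √121 = 11  ⇒  r_B = 11 − 8 = 3

rB=3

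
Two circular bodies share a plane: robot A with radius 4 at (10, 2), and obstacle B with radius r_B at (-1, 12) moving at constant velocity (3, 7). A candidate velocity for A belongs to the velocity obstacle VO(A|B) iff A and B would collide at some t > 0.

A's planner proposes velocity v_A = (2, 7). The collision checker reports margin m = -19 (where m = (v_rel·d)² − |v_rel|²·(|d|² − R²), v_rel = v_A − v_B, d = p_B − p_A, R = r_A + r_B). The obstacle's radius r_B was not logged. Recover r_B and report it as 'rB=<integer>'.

m = -19
d = (-11, 10);  v_rel = (-1, 0),  |v_rel|² = 1
v_rel×d = (-1)·(10) − (0)·(-11) = -10
since m = R²·1 − (-10)²:  R² = (100 + -19) / 1 = 81
R = √81 = 9  ⇒  r_B = 9 − 4 = 5

rB=5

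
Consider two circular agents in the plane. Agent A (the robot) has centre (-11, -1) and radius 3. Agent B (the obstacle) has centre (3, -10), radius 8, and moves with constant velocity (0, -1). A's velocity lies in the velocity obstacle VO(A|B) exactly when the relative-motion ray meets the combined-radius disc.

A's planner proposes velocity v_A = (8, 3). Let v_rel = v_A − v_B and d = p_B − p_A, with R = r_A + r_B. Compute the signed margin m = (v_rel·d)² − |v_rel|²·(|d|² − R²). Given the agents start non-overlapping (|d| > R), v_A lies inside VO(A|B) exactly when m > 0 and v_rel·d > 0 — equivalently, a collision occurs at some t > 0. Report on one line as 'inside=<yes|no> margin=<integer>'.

d = (14, -9),  |d|² = 277;  R = 3+8 = 11,  c = 277−11² = 156
v_rel = (8, 4),  |v_rel|² = 80;  v_rel·d = (8)·(14) + (4)·(-9) = 76
80·t² − 152·t + 156 = 0  ⇒  m = 76² − 80·156 = -6704
m = -6704 < 0,  v_rel·d = 76 > 0  ⇒  outside

inside=no margin=-6704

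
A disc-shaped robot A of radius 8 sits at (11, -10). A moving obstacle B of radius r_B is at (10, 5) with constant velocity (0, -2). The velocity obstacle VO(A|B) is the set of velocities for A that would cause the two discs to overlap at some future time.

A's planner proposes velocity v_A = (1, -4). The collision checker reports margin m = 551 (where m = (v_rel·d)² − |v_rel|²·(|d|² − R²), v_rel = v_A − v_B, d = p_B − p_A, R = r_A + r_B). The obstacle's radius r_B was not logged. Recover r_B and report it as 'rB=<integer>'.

m = 551
d = (-1, 15);  v_rel = (1, -2),  |v_rel|² = 5
v_rel×d = (1)·(15) − (-2)·(-1) = 13
since m = R²·5 − 13²:  R² = (169 + 551) / 5 = 144
R = √144 = 12  ⇒  r_B = 12 − 8 = 4

rB=4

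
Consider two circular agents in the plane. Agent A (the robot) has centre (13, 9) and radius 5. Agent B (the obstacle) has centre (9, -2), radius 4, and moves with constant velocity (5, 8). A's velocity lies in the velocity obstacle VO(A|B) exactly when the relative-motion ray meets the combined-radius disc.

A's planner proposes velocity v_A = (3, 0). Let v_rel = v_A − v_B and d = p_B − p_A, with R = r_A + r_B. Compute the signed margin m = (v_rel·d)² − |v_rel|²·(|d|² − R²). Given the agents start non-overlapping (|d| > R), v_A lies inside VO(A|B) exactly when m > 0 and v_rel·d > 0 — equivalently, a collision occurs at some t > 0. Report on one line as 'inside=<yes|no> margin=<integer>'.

d = (-4, -11),  |d|² = 137;  R = 5+4 = 9,  c = 137−9² = 56
v_rel = (-2, -8),  |v_rel|² = 68;  v_rel·d = (-2)·(-4) + (-8)·(-11) = 96
68·t² − 192·t + 56 = 0  ⇒  m = 96² − 68·56 = 5408
m = 5408 > 0,  v_rel·d = 96 > 0  ⇒  inside

inside=yes margin=5408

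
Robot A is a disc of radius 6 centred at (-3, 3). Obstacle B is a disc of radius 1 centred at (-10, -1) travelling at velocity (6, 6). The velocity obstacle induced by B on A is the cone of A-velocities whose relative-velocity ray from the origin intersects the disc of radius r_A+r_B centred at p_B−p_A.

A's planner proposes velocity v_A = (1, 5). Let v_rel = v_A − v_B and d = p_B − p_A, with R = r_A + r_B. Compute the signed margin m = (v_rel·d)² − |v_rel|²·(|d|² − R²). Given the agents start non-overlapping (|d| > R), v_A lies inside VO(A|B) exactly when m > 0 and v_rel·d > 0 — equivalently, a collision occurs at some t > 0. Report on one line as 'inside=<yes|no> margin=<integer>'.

d = (-7, -4),  |d|² = 65;  R = 6+1 = 7,  c = 65−7² = 16
v_rel = (-5, -1),  |v_rel|² = 26;  v_rel·d = (-5)·(-7) + (-1)·(-4) = 39
26·t² − 78·t + 16 = 0  ⇒  m = 39² − 26·16 = 1105
m = 1105 > 0,  v_rel·d = 39 > 0  ⇒  inside

inside=yes margin=1105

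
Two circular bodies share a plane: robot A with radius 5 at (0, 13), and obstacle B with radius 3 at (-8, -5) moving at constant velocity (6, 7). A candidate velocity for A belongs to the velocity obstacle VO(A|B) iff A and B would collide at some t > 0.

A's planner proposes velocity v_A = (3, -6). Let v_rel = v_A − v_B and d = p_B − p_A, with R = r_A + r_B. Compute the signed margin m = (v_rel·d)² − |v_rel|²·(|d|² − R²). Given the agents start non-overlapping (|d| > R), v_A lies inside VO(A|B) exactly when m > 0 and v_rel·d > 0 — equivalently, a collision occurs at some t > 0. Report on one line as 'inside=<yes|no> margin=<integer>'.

d = (-8, -18),  |d|² = 388;  R = 5+3 = 8,  c = 388−8² = 324
v_rel = (-3, -13),  |v_rel|² = 178;  v_rel·d = (-3)·(-8) + (-13)·(-18) = 258
178·t² − 516·t + 324 = 0  ⇒  m = 258² − 178·324 = 8892
m = 8892 > 0,  v_rel·d = 258 > 0  ⇒  inside

inside=yes margin=8892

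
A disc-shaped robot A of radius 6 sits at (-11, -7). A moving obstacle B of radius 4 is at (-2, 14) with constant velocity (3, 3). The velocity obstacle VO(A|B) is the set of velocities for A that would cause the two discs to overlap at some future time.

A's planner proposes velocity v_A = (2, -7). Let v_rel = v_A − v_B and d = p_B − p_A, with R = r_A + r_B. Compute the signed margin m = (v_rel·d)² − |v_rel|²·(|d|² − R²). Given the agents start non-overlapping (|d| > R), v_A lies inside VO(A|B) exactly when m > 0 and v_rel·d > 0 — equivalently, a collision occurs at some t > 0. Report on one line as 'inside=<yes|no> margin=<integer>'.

d = (9, 21),  |d|² = 522;  R = 6+4 = 10,  c = 522−10² = 422
v_rel = (-1, -10),  |v_rel|² = 101;  v_rel·d = (-1)·(9) + (-10)·(21) = -219
101·t² + 438·t + 422 = 0  ⇒  m = (-219)² − 101·422 = 5339
m = 5339 > 0,  v_rel·d = -219 < 0  ⇒  outside

inside=no margin=5339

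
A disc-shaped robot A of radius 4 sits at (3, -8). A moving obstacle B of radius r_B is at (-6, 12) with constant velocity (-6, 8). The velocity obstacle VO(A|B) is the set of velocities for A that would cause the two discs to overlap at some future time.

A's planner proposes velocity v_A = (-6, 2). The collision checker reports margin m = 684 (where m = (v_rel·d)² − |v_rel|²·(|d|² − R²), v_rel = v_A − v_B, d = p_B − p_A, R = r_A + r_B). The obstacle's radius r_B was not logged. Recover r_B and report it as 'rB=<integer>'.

m = 684
d = (-9, 20);  v_rel = (0, -6),  |v_rel|² = 36
v_rel×d = (0)·(20) − (-6)·(-9) = -54
since m = R²·36 − (-54)²:  R² = (2916 + 684) / 36 = 100
R = √100 = 10  ⇒  r_B = 10 − 4 = 6

rB=6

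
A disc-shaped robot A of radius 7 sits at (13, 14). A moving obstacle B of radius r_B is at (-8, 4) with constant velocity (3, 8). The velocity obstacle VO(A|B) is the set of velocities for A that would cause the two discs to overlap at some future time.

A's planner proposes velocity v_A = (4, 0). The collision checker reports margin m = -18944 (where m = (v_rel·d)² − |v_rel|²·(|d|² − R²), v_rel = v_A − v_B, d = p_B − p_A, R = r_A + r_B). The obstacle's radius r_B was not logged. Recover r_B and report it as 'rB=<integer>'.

m = -18944
d = (-21, -10);  v_rel = (1, -8),  |v_rel|² = 65
v_rel×d = (1)·(-10) − (-8)·(-21) = -178
since m = R²·65 − (-178)²:  R² = (31684 + -18944) / 65 = 196
R = √196 = 14  ⇒  r_B = 14 − 7 = 7

rB=7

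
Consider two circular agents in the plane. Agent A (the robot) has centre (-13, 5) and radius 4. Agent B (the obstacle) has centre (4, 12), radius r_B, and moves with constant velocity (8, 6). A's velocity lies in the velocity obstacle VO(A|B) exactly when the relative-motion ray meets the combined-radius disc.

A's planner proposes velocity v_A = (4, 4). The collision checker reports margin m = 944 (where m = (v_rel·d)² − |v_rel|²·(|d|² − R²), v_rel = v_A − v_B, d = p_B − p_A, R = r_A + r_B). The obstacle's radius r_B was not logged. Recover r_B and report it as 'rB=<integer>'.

m = 944
d = (17, 7);  v_rel = (-4, -2),  |v_rel|² = 20
v_rel×d = (-4)·(7) − (-2)·(17) = 6
since m = R²·20 − 6²:  R² = (36 + 944) / 20 = 49
R = √49 = 7  ⇒  r_B = 7 − 4 = 3

rB=3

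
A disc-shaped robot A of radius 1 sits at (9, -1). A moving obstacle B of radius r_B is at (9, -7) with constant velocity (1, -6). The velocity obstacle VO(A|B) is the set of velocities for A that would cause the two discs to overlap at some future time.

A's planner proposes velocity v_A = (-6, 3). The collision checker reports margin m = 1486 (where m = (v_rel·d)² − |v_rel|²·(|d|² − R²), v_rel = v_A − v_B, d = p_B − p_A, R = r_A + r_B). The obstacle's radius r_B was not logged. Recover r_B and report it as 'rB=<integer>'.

m = 1486
d = (0, -6);  v_rel = (-7, 9),  |v_rel|² = 130
v_rel×d = (-7)·(-6) − (9)·(0) = 42
since m = R²·130 − 42²:  R² = (1764 + 1486) / 130 = 25
R = √25 = 5  ⇒  r_B = 5 − 1 = 4

rB=4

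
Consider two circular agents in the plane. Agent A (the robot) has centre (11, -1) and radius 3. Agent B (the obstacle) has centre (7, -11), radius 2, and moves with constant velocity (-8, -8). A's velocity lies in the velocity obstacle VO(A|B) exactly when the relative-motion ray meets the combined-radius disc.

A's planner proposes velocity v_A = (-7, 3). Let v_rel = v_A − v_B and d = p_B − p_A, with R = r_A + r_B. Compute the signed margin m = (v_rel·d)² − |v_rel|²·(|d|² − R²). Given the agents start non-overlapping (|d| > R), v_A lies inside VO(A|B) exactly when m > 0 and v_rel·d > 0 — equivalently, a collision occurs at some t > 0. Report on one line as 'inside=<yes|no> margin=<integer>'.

d = (-4, -10),  |d|² = 116;  R = 3+2 = 5,  c = 116−5² = 91
v_rel = (1, 11),  |v_rel|² = 122;  v_rel·d = (1)·(-4) + (11)·(-10) = -114
122·t² + 228·t + 91 = 0  ⇒  m = (-114)² − 122·91 = 1894
m = 1894 > 0,  v_rel·d = -114 < 0  ⇒  outside

inside=no margin=1894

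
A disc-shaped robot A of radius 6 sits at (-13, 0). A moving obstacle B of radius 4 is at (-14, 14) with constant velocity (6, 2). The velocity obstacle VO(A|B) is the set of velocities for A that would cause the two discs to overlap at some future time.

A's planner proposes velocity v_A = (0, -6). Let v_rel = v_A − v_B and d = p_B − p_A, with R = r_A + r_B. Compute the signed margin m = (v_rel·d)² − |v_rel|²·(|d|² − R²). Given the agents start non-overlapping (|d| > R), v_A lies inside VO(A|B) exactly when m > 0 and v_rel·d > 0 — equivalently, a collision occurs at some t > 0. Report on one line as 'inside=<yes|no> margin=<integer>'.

d = (-1, 14),  |d|² = 197;  R = 6+4 = 10,  c = 197−10² = 97
v_rel = (-6, -8),  |v_rel|² = 100;  v_rel·d = (-6)·(-1) + (-8)·(14) = -106
100·t² + 212·t + 97 = 0  ⇒  m = (-106)² − 100·97 = 1536
m = 1536 > 0,  v_rel·d = -106 < 0  ⇒  outside

inside=no margin=1536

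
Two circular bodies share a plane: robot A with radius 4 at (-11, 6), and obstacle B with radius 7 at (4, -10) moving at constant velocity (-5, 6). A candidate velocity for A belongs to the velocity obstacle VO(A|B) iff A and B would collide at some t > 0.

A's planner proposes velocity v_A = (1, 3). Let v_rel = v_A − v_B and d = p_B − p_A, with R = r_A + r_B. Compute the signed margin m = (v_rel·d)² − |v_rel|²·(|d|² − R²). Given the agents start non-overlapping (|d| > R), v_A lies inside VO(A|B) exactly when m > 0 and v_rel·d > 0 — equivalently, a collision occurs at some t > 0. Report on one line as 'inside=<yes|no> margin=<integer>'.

d = (15, -16),  |d|² = 481;  R = 4+7 = 11,  c = 481−11² = 360
v_rel = (6, -3),  |v_rel|² = 45;  v_rel·d = (6)·(15) + (-3)·(-16) = 138
45·t² − 276·t + 360 = 0  ⇒  m = 138² − 45·360 = 2844
m = 2844 > 0,  v_rel·d = 138 > 0  ⇒  inside

inside=yes margin=2844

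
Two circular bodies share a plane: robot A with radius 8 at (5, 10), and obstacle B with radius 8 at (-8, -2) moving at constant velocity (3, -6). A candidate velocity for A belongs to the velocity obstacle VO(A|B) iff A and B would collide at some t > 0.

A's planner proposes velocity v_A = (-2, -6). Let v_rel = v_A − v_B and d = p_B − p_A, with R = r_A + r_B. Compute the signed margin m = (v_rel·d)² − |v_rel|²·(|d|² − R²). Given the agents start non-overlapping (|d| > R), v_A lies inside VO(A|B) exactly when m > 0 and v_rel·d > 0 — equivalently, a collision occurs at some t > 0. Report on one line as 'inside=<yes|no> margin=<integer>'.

d = (-13, -12),  |d|² = 313;  R = 8+8 = 16,  c = 313−16² = 57
v_rel = (-5, 0),  |v_rel|² = 25;  v_rel·d = (-5)·(-13) + (0)·(-12) = 65
25·t² − 130·t + 57 = 0  ⇒  m = 65² − 25·57 = 2800
m = 2800 > 0,  v_rel·d = 65 > 0  ⇒  inside

inside=yes margin=2800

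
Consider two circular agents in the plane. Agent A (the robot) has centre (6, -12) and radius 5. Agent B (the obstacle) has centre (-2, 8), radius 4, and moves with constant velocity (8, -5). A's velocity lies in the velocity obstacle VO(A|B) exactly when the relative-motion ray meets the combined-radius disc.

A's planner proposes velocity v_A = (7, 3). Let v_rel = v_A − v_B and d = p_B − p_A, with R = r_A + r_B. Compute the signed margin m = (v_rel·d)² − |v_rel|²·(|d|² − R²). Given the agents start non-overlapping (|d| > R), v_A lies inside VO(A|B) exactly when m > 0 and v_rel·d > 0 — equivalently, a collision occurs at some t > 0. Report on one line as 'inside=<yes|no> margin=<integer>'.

d = (-8, 20),  |d|² = 464;  R = 5+4 = 9,  c = 464−9² = 383
v_rel = (-1, 8),  |v_rel|² = 65;  v_rel·d = (-1)·(-8) + (8)·(20) = 168
65·t² − 336·t + 383 = 0  ⇒  m = 168² − 65·383 = 3329
m = 3329 > 0,  v_rel·d = 168 > 0  ⇒  inside

inside=yes margin=3329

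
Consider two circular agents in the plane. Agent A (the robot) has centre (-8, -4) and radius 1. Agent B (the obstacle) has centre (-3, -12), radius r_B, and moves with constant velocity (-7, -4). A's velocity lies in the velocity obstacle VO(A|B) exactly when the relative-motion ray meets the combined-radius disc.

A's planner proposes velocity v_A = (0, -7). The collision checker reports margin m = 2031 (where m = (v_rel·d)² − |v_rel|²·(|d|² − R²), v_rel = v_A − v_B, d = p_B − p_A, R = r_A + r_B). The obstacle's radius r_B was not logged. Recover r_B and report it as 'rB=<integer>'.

m = 2031
d = (5, -8);  v_rel = (7, -3),  |v_rel|² = 58
v_rel×d = (7)·(-8) − (-3)·(5) = -41
since m = R²·58 − (-41)²:  R² = (1681 + 2031) / 58 = 64
R = √64 = 8  ⇒  r_B = 8 − 1 = 7

rB=7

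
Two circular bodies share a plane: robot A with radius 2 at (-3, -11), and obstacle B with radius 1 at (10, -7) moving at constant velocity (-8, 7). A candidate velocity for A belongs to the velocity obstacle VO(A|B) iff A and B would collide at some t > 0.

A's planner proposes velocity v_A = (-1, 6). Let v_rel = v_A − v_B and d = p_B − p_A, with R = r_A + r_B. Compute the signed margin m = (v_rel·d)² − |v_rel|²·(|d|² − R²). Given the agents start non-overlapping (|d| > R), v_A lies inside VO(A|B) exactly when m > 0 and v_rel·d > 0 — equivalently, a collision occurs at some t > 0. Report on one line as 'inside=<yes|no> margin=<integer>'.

d = (13, 4),  |d|² = 185;  R = 2+1 = 3,  c = 185−3² = 176
v_rel = (7, -1),  |v_rel|² = 50;  v_rel·d = (7)·(13) + (-1)·(4) = 87
50·t² − 174·t + 176 = 0  ⇒  m = 87² − 50·176 = -1231
m = -1231 < 0,  v_rel·d = 87 > 0  ⇒  outside

inside=no margin=-1231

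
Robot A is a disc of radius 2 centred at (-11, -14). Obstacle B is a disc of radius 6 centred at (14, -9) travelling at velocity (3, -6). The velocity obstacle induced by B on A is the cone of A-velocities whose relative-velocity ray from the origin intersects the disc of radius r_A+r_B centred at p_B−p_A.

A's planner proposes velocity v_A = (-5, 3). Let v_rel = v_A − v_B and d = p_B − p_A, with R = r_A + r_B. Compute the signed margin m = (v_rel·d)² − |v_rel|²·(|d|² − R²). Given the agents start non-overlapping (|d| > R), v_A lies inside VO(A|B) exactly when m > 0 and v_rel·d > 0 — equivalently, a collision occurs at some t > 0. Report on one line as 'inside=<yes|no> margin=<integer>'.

d = (25, 5),  |d|² = 650;  R = 2+6 = 8,  c = 650−8² = 586
v_rel = (-8, 9),  |v_rel|² = 145;  v_rel·d = (-8)·(25) + (9)·(5) = -155
145·t² + 310·t + 586 = 0  ⇒  m = (-155)² − 145·586 = -60945
m = -60945 < 0,  v_rel·d = -155 < 0  ⇒  outside

inside=no margin=-60945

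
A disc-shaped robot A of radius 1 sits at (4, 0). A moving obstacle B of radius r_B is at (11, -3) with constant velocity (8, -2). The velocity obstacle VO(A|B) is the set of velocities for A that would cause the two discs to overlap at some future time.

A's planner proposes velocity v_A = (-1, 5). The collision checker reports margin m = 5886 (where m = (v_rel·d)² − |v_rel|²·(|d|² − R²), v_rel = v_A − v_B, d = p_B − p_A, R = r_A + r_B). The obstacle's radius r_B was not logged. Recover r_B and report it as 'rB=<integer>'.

m = 5886
d = (7, -3);  v_rel = (-9, 7),  |v_rel|² = 130
v_rel×d = (-9)·(-3) − (7)·(7) = -22
since m = R²·130 − (-22)²:  R² = (484 + 5886) / 130 = 49
R = √49 = 7  ⇒  r_B = 7 − 1 = 6

rB=6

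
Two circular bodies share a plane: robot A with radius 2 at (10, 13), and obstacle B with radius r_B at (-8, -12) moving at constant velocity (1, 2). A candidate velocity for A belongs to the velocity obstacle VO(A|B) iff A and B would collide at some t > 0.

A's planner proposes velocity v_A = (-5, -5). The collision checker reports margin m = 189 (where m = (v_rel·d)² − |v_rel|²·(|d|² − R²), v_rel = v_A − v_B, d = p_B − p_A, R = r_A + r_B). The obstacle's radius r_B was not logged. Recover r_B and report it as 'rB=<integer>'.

m = 189
d = (-18, -25);  v_rel = (-6, -7),  |v_rel|² = 85
v_rel×d = (-6)·(-25) − (-7)·(-18) = 24
since m = R²·85 − 24²:  R² = (576 + 189) / 85 = 9
R = √9 = 3  ⇒  r_B = 3 − 2 = 1

rB=1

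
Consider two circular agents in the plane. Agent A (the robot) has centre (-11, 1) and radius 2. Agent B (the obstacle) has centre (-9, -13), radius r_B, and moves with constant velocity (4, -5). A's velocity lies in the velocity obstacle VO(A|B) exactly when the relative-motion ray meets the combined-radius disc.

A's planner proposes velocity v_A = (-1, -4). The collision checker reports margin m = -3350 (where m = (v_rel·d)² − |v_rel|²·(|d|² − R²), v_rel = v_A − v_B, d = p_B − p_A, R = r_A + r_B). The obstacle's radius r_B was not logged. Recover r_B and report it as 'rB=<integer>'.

m = -3350
d = (2, -14);  v_rel = (-5, 1),  |v_rel|² = 26
v_rel×d = (-5)·(-14) − (1)·(2) = 68
since m = R²·26 − 68²:  R² = (4624 + -3350) / 26 = 49
R = √49 = 7  ⇒  r_B = 7 − 2 = 5

rB=5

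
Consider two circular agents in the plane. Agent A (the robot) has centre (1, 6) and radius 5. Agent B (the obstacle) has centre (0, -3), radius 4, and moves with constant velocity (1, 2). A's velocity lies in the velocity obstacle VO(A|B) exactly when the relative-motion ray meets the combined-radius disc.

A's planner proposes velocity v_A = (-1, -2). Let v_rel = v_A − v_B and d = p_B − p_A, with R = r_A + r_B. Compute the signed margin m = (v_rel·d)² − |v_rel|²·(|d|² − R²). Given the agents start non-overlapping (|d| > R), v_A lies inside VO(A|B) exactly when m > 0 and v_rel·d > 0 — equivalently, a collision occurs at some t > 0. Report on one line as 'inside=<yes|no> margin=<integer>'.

d = (-1, -9),  |d|² = 82;  R = 5+4 = 9,  c = 82−9² = 1
v_rel = (-2, -4),  |v_rel|² = 20;  v_rel·d = (-2)·(-1) + (-4)·(-9) = 38
20·t² − 76·t + 1 = 0  ⇒  m = 38² − 20·1 = 1424
m = 1424 > 0,  v_rel·d = 38 > 0  ⇒  inside

inside=yes margin=1424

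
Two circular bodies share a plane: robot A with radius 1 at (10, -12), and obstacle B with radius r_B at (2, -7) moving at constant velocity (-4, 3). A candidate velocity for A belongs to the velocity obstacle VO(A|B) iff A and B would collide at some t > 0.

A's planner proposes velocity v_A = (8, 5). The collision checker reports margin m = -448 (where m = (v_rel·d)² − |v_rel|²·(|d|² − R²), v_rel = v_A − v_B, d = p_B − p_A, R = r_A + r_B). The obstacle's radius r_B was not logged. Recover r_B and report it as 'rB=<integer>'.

m = -448
d = (-8, 5);  v_rel = (12, 2),  |v_rel|² = 148
v_rel×d = (12)·(5) − (2)·(-8) = 76
since m = R²·148 − 76²:  R² = (5776 + -448) / 148 = 36
R = √36 = 6  ⇒  r_B = 6 − 1 = 5

rB=5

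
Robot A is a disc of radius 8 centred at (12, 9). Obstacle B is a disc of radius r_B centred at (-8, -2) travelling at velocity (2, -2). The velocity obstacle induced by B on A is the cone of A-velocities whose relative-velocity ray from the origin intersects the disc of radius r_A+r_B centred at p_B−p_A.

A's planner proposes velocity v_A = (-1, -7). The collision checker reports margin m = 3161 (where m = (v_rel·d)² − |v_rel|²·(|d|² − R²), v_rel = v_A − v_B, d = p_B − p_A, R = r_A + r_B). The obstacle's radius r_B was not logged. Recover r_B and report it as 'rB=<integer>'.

m = 3161
d = (-20, -11);  v_rel = (-3, -5),  |v_rel|² = 34
v_rel×d = (-3)·(-11) − (-5)·(-20) = -67
since m = R²·34 − (-67)²:  R² = (4489 + 3161) / 34 = 225
R = √225 = 15  ⇒  r_B = 15 − 8 = 7

rB=7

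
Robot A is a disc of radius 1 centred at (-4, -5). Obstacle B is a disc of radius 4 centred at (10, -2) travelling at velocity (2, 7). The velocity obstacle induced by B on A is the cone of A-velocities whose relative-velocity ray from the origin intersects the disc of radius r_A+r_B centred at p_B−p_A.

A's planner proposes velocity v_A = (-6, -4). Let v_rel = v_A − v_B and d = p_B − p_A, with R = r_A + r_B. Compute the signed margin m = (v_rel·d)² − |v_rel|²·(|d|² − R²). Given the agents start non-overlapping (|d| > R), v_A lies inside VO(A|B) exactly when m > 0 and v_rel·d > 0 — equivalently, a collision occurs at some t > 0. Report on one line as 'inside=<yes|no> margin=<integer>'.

d = (14, 3),  |d|² = 205;  R = 1+4 = 5,  c = 205−5² = 180
v_rel = (-8, -11),  |v_rel|² = 185;  v_rel·d = (-8)·(14) + (-11)·(3) = -145
185·t² + 290·t + 180 = 0  ⇒  m = (-145)² − 185·180 = -12275
m = -12275 < 0,  v_rel·d = -145 < 0  ⇒  outside

inside=no margin=-12275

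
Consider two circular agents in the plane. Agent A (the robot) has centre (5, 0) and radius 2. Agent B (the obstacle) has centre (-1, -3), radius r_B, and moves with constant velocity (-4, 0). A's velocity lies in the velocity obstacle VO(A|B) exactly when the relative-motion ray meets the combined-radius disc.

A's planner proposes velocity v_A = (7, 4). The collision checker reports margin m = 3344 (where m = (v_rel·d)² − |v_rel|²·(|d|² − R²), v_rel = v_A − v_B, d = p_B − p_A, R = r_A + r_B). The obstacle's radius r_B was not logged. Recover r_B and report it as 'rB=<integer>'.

m = 3344
d = (-6, -3);  v_rel = (11, 4),  |v_rel|² = 137
v_rel×d = (11)·(-3) − (4)·(-6) = -9
since m = R²·137 − (-9)²:  R² = (81 + 3344) / 137 = 25
R = √25 = 5  ⇒  r_B = 5 − 2 = 3

rB=3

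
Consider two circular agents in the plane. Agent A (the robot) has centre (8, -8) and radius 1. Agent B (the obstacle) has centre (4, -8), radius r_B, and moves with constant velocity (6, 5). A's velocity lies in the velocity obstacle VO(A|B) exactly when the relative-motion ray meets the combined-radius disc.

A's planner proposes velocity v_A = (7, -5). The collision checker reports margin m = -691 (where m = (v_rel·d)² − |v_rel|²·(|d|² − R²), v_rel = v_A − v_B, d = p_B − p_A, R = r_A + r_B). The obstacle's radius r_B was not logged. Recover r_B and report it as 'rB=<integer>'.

m = -691
d = (-4, 0);  v_rel = (1, -10),  |v_rel|² = 101
v_rel×d = (1)·(0) − (-10)·(-4) = -40
since m = R²·101 − (-40)²:  R² = (1600 + -691) / 101 = 9
R = √9 = 3  ⇒  r_B = 3 − 1 = 2

rB=2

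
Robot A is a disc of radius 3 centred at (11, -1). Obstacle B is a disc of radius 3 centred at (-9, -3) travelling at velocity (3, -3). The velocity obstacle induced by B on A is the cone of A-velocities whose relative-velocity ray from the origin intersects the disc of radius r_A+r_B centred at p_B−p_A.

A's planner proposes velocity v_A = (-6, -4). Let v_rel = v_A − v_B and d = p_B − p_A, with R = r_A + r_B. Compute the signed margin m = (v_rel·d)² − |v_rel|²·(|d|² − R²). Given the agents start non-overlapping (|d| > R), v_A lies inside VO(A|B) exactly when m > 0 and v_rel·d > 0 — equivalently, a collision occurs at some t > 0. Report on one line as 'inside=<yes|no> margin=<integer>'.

d = (-20, -2),  |d|² = 404;  R = 3+3 = 6,  c = 404−6² = 368
v_rel = (-9, -1),  |v_rel|² = 82;  v_rel·d = (-9)·(-20) + (-1)·(-2) = 182
82·t² − 364·t + 368 = 0  ⇒  m = 182² − 82·368 = 2948
m = 2948 > 0,  v_rel·d = 182 > 0  ⇒  inside

inside=yes margin=2948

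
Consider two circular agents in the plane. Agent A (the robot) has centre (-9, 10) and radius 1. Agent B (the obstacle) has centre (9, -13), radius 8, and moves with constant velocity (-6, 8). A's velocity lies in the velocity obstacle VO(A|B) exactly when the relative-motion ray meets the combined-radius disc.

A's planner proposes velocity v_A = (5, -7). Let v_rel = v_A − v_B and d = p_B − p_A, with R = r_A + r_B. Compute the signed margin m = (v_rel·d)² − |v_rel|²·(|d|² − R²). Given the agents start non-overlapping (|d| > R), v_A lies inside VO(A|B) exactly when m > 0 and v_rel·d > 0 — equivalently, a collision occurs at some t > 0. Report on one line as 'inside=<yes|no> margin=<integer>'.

d = (18, -23),  |d|² = 853;  R = 1+8 = 9,  c = 853−9² = 772
v_rel = (11, -15),  |v_rel|² = 346;  v_rel·d = (11)·(18) + (-15)·(-23) = 543
346·t² − 1086·t + 772 = 0  ⇒  m = 543² − 346·772 = 27737
m = 27737 > 0,  v_rel·d = 543 > 0  ⇒  inside

inside=yes margin=27737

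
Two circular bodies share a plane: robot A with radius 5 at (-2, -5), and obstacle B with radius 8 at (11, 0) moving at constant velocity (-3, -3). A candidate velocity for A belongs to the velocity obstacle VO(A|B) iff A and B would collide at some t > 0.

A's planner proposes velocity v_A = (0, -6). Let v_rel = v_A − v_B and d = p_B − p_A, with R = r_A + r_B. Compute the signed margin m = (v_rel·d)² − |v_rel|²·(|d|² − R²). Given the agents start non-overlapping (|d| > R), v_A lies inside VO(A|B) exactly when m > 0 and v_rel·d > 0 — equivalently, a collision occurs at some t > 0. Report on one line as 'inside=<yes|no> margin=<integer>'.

d = (13, 5),  |d|² = 194;  R = 5+8 = 13,  c = 194−13² = 25
v_rel = (3, -3),  |v_rel|² = 18;  v_rel·d = (3)·(13) + (-3)·(5) = 24
18·t² − 48·t + 25 = 0  ⇒  m = 24² − 18·25 = 126
m = 126 > 0,  v_rel·d = 24 > 0  ⇒  inside

inside=yes margin=126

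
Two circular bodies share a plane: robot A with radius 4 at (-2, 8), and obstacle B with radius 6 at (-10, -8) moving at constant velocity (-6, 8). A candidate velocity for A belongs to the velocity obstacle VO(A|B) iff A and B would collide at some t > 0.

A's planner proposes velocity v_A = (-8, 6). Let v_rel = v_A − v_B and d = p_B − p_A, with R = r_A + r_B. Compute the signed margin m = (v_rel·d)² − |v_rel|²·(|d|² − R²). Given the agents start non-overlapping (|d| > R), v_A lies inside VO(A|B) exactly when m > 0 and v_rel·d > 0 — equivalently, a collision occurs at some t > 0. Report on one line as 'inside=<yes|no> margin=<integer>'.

d = (-8, -16),  |d|² = 320;  R = 4+6 = 10,  c = 320−10² = 220
v_rel = (-2, -2),  |v_rel|² = 8;  v_rel·d = (-2)·(-8) + (-2)·(-16) = 48
8·t² − 96·t + 220 = 0  ⇒  m = 48² − 8·220 = 544
m = 544 > 0,  v_rel·d = 48 > 0  ⇒  inside

inside=yes margin=544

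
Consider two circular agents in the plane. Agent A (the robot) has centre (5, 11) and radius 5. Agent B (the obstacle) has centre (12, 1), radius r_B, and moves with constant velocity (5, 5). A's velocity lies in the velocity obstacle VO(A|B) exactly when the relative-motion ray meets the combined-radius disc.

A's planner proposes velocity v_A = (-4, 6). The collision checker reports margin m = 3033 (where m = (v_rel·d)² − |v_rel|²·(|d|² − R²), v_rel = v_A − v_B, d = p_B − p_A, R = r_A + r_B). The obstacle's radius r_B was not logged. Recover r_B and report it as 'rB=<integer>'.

m = 3033
d = (7, -10);  v_rel = (-9, 1),  |v_rel|² = 82
v_rel×d = (-9)·(-10) − (1)·(7) = 83
since m = R²·82 − 83²:  R² = (6889 + 3033) / 82 = 121
R = √121 = 11  ⇒  r_B = 11 − 5 = 6

rB=6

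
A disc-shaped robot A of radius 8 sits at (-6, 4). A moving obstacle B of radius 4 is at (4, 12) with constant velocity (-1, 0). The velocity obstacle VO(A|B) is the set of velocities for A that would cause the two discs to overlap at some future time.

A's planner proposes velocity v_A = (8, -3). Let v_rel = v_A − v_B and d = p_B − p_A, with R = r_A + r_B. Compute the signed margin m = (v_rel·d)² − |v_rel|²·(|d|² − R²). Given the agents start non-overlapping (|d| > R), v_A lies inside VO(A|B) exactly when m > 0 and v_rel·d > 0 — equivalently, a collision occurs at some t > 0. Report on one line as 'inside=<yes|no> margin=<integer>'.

d = (10, 8),  |d|² = 164;  R = 8+4 = 12,  c = 164−12² = 20
v_rel = (9, -3),  |v_rel|² = 90;  v_rel·d = (9)·(10) + (-3)·(8) = 66
90·t² − 132·t + 20 = 0  ⇒  m = 66² − 90·20 = 2556
m = 2556 > 0,  v_rel·d = 66 > 0  ⇒  inside

inside=yes margin=2556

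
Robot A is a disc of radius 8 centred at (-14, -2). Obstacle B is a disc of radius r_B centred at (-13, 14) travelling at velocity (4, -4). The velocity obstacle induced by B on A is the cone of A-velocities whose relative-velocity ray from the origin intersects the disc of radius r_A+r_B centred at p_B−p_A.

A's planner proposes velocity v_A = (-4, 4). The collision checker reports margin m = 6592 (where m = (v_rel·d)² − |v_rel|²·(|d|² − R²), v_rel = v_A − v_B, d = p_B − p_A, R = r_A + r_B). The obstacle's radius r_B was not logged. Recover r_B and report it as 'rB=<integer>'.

m = 6592
d = (1, 16);  v_rel = (-8, 8),  |v_rel|² = 128
v_rel×d = (-8)·(16) − (8)·(1) = -136
since m = R²·128 − (-136)²:  R² = (18496 + 6592) / 128 = 196
R = √196 = 14  ⇒  r_B = 14 − 8 = 6

rB=6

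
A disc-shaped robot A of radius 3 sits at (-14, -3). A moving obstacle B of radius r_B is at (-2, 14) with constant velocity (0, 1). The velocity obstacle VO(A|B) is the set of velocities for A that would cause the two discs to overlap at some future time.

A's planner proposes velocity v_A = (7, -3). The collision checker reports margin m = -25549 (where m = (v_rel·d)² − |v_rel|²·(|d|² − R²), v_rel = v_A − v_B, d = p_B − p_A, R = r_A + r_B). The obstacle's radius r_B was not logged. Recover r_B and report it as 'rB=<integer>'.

m = -25549
d = (12, 17);  v_rel = (7, -4),  |v_rel|² = 65
v_rel×d = (7)·(17) − (-4)·(12) = 167
since m = R²·65 − 167²:  R² = (27889 + -25549) / 65 = 36
R = √36 = 6  ⇒  r_B = 6 − 3 = 3

rB=3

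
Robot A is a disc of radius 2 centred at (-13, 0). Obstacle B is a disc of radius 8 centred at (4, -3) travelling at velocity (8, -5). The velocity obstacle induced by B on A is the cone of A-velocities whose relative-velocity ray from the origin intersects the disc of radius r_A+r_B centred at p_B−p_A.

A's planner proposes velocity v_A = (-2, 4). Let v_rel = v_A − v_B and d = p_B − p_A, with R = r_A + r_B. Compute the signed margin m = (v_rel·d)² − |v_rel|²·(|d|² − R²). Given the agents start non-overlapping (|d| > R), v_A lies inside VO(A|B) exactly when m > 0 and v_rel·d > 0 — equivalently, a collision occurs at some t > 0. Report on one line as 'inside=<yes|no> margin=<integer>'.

d = (17, -3),  |d|² = 298;  R = 2+8 = 10,  c = 298−10² = 198
v_rel = (-10, 9),  |v_rel|² = 181;  v_rel·d = (-10)·(17) + (9)·(-3) = -197
181·t² + 394·t + 198 = 0  ⇒  m = (-197)² − 181·198 = 2971
m = 2971 > 0,  v_rel·d = -197 < 0  ⇒  outside

inside=no margin=2971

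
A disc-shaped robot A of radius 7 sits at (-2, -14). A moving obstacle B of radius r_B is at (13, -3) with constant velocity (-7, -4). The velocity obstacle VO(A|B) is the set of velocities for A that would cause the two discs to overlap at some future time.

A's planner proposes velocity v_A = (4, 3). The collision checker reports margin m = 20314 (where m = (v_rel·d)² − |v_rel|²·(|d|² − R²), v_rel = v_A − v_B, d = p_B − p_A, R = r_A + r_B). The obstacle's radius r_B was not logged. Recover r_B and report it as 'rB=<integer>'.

m = 20314
d = (15, 11);  v_rel = (11, 7),  |v_rel|² = 170
v_rel×d = (11)·(11) − (7)·(15) = 16
since m = R²·170 − 16²:  R² = (256 + 20314) / 170 = 121
R = √121 = 11  ⇒  r_B = 11 − 7 = 4

rB=4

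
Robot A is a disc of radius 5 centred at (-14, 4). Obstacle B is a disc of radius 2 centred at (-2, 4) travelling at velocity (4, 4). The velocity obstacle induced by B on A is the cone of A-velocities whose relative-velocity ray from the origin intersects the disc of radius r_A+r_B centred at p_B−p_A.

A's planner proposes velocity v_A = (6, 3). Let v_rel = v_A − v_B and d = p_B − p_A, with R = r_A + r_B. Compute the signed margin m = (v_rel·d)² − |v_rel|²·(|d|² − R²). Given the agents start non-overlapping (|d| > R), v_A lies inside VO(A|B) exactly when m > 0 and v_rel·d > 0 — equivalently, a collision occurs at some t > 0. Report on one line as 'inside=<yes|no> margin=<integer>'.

d = (12, 0),  |d|² = 144;  R = 5+2 = 7,  c = 144−7² = 95
v_rel = (2, -1),  |v_rel|² = 5;  v_rel·d = (2)·(12) + (-1)·(0) = 24
5·t² − 48·t + 95 = 0  ⇒  m = 24² − 5·95 = 101
m = 101 > 0,  v_rel·d = 24 > 0  ⇒  inside

inside=yes margin=101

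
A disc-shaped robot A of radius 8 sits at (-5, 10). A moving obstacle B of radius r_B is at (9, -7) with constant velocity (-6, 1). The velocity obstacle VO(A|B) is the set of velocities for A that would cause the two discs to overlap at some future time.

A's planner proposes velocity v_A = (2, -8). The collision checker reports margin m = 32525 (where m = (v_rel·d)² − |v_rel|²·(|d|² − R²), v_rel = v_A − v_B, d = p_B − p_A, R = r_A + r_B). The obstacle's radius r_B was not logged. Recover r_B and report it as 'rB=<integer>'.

m = 32525
d = (14, -17);  v_rel = (8, -9),  |v_rel|² = 145
v_rel×d = (8)·(-17) − (-9)·(14) = -10
since m = R²·145 − (-10)²:  R² = (100 + 32525) / 145 = 225
R = √225 = 15  ⇒  r_B = 15 − 8 = 7

rB=7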